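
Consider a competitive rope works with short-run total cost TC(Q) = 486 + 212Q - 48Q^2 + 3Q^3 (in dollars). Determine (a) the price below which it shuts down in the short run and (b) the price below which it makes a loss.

Shutdown price = $20; break-even price = $77

AVC = 212 - 48Q + 3Q^2; minimized at Q = 8, giving min AVC = $20. That is the shutdown price.
ATC = 486/Q + 212 - 48Q + 3Q^2. Setting dATC/dQ = −486/Q^2 − 48 + 6Q = 0 gives Q = 9 (since 6·9^3 − 48·9^2 = 486).
min ATC = 486/9 + 212 − 48·9 + 3·9^2 = $77. That is the break-even price.
Between these two prices the firm operates at a loss; above $77 it earns a profit.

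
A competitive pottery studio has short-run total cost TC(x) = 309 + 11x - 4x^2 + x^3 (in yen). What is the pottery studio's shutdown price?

Short-run supply begins at min AVC. From VC = 11x - 4x^2 + x^3, AVC = 11 - 4x + x^2.
At the minimum of AVC, MC = AVC. MC = 11 - 8x + 3x^2; setting MC = AVC gives 2x^2 - 4x = 0, so x = 2. min AVC = 7.
For P < ¥7 the firm produces nothing.

¥7 per unit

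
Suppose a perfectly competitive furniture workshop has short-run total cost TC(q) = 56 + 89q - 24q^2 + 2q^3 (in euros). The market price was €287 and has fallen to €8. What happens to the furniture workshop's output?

Output falls from 11 to 0 (the firm shuts down)

MC = 89 - 48q + 6q^2; the shutdown threshold is min AVC = €17 (at q = 6).
With P = €287 above the shutdown price, P = MC gives q = 11.
At P = €8 < min AVC = €17, price no longer covers variable cost at any output, so the firm shuts down: q = 0.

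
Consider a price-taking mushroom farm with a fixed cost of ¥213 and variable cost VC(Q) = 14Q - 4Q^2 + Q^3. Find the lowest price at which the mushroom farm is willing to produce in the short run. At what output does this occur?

¥10 per unit, at Q = 2

The shutdown price is the minimum of AVC. VC = 14Q - 4Q^2 + Q^3, so AVC = 14 - 4Q + Q^2.
At the minimum of AVC, MC = AVC. MC = 14 - 8Q + 3Q^2; setting MC = AVC gives 2Q^2 - 4Q = 0, so Q = 2. min AVC = 10.
The firm shuts down for any P below ¥10.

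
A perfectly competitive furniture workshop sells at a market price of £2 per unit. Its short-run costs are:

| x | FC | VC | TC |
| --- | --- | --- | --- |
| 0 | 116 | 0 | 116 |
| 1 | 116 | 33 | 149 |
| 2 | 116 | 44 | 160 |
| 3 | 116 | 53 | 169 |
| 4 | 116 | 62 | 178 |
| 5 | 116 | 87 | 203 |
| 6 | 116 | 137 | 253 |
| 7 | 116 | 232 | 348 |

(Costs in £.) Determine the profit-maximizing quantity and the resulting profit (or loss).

Profit at each row (π = 2x − TC): x=0: -116; x=1: -147; x=2: -156; x=3: -163; x=4: -170; x=5: -193; x=6: -241; x=7: -334.
Profit is highest at x = 0. Equivalently, the lowest AVC in the table is 62/4 ≈ £15.50 at x = 4, and P = £2 falls below it — price never covers variable cost, so the firm shuts down and loses only its fixed cost.

x = 0 (shut down); profit = -£116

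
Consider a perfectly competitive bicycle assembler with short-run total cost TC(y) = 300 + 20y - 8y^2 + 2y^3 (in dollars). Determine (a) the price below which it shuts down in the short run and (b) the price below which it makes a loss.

Shutdown price = min AVC. AVC = 20 - 8y + 2y^2, with vertex at y = 2 and minimum $12.
ATC = 300/y + 20 - 8y + 2y^2. Setting dATC/dy = −300/y^2 − 8 + 4y = 0 gives y = 5 (since 4·5^3 − 8·5^2 = 300).
min ATC = 300/5 + 20 − 8·5 + 2·5^2 = $90. That is the break-even price.
Between these two prices the firm operates at a loss; above $90 it earns a profit.

Shutdown price = $12; break-even price = $90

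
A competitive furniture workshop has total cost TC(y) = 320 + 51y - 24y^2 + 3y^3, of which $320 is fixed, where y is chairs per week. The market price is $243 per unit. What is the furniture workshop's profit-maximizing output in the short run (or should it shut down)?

Variable cost is VC = 51y - 24y^2 + 3y^3, so AVC = VC/y = 51 - 24y + 3y^2 and MC = dTC/dy = 51 - 48y + 9y^2.
AVC is minimized where dAVC/dy = -24 + 6y = 0, at y = 4; min AVC = 51 - 24·4 + 3·4^2 = $3.
P = $243 exceeds min AVC = $3, so the firm stays open.
Solving P = MC: -192 - 48y + 9y^2 = 0 ⇒ y = -8/3 or 8. On the upward-sloping branch, y* = 8.
Check: AVC at y = 8 is $51 ≤ P, so revenue covers variable cost.
Profit = P·y − TC = 243·8 − 728 = $1216.

Produce at y = 8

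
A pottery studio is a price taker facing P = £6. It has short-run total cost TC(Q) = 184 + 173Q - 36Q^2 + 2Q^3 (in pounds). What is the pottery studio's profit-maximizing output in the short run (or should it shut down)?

Strip out fixed cost: VC = 173Q - 36Q^2 + 2Q^3. Then AVC = 173 - 36Q + 2Q^2 and MC = 173 - 72Q + 6Q^2.
The AVC parabola has its vertex at Q = 36/4 = 9, where AVC = 173 - 36·9 + 2·9^2 = £11.
P = £6 lies below min AVC = £11; no output level covers variable cost.
Shutting down limits the loss to fixed cost, £184.

Shut down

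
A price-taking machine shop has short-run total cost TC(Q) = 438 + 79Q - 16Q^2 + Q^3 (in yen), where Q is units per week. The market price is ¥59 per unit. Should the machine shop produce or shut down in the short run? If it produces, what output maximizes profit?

Produce at Q = 10

Strip out fixed cost: VC = 79Q - 16Q^2 + Q^3. Then AVC = 79 - 16Q + Q^2 and MC = 79 - 32Q + 3Q^2.
AVC is minimized where dAVC/dQ = -16 + 2Q = 0, at Q = 8; min AVC = 79 - 16·8 + 8^2 = ¥15.
P = ¥59 exceeds min AVC = ¥15, so the firm stays open.
Solving P = MC: 20 - 32Q + 3Q^2 = 0 ⇒ Q = 2/3 or 10. On the upward-sloping branch, Q* = 10.
Check: AVC at Q = 10 is ¥19 ≤ P, so revenue covers variable cost.
Profit = P·Q − TC = 59·10 − 628 = -¥38, a loss, but smaller than the ¥438 fixed cost the firm would lose by shutting down.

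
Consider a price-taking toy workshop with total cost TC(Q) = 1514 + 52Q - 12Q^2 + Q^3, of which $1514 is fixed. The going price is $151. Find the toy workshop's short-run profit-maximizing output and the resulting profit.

AVC = 52 - 12Q + Q^2 has its minimum $16 at Q = 6; price $151 clears that bar, so the firm operates.
With MC = 52 - 24Q + 3Q^2, P = MC on the upward-sloping part at Q* = 11.
TR = 151·11 = 1661. TC = 1514 + 451 = 1965. Profit = 1661 − 1965 = -$304.
By producing, the firm covers all variable cost plus $1210 of fixed cost; shutting down would lose the full $1514.

Profit = -$304 at Q = 11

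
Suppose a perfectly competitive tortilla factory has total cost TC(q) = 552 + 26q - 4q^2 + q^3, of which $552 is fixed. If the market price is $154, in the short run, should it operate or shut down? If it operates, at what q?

Produce at q = 8

Strip out fixed cost: VC = 26q - 4q^2 + q^3. Then AVC = 26 - 4q + q^2 and MC = 26 - 8q + 3q^2.
AVC hits its minimum where MC = AVC, at q = 2, giving min AVC = 26 - 4·2 + 2^2 = $22.
Since P = $154 ≥ min AVC = $22, price covers variable cost and the firm should produce.
Solving P = MC: -128 - 8q + 3q^2 = 0 ⇒ q = -16/3 or 8. On the upward-sloping branch, q* = 8.
Check: AVC at q = 8 is $58 ≤ P, so revenue covers variable cost.
Profit = P·q − TC = 154·8 − 1016 = $216.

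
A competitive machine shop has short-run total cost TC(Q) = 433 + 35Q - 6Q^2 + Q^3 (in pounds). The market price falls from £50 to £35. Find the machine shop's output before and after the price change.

Output falls from 5 to 4

AVC = 35 - 6Q + Q^2, minimized at Q = 3 where min AVC = £26. MC = 35 - 12Q + 3Q^2.
With P = £50 above the shutdown price, P = MC gives Q = 5.
At P = £35 ≥ min AVC, set P = MC: Q = 4. The firm stays open but cuts output.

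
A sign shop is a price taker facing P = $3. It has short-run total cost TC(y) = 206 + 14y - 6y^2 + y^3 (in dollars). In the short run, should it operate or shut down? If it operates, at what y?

Shut down

Variable cost is VC = 14y - 6y^2 + y^3, so AVC = VC/y = 14 - 6y + y^2 and MC = dTC/dy = 14 - 12y + 3y^2.
AVC is minimized where dAVC/dy = -6 + 2y = 0, at y = 3; min AVC = 14 - 6·3 + 3^2 = $5.
With P < min AVC ($3 < $5), every unit sold adds to the loss.
Best response: produce nothing and absorb the $206 fixed cost.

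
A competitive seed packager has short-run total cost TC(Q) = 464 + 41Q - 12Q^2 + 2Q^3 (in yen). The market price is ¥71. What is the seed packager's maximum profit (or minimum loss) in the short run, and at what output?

AVC = 41 - 12Q + 2Q^2; min AVC = ¥23 at Q = 3. Since P = ¥71 ≥ min AVC, the firm produces.
With MC = 41 - 24Q + 6Q^2, P = MC on the upward-sloping part at Q* = 5.
TR = 71·5 = 355. TC = 464 + 155 = 619. Profit = 355 − 619 = -¥264.
By producing, the firm covers all variable cost plus ¥200 of fixed cost; shutting down would lose the full ¥464.

Profit = -¥264 at Q = 5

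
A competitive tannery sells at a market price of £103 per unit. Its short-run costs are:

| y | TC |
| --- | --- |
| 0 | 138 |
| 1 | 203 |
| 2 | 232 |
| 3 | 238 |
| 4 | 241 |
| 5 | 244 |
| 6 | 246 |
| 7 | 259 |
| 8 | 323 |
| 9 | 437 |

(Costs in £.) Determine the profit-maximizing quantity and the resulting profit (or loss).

Compute π = P·y − TC at each output: y=0: -138; y=1: -100; y=2: -26; y=3: 71; y=4: 171; y=5: 271; y=6: 372; y=7: 462; y=8: 501; y=9: 490.
Profit is maximized at y = 8. AVC there is 185/8 = £23.12 ≤ P, so producing beats shutting down (which would give -£138).

y = 8; profit = £501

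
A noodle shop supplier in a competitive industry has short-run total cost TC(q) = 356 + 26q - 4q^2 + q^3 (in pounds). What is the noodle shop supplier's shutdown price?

The shutdown price is the minimum of AVC. VC = 26q - 4q^2 + q^3, so AVC = 26 - 4q + q^2.
dAVC/dq = -4 + 2q = 0 gives q = 2. min AVC = 26 - 4·2 + 2^2 = 22.
For P < £22 the firm produces nothing.

£22 per unit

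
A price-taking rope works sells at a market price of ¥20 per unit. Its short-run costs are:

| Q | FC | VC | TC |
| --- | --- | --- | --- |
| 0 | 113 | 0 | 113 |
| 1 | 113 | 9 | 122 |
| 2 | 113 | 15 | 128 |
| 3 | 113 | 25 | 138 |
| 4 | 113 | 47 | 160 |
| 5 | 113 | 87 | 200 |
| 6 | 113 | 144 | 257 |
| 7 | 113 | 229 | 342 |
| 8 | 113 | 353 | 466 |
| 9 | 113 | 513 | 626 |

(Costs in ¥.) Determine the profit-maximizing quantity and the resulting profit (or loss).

Tabulate TR − TC: Q=0: -113; Q=1: -102; Q=2: -88; Q=3: -78; Q=4: -80; Q=5: -100; Q=6: -137; Q=7: -202; Q=8: -306; Q=9: -446.
Profit is maximized at Q = 3. AVC there is 25/3 = ¥8.33 ≤ P, so producing beats shutting down (which would give -¥113).

Q = 3; profit = -¥78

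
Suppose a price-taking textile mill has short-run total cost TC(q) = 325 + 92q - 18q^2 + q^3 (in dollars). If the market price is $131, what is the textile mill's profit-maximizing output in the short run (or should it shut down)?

Produce at q = 13

Variable cost is VC = 92q - 18q^2 + q^3, so AVC = VC/q = 92 - 18q + q^2 and MC = dTC/dq = 92 - 36q + 3q^2.
The AVC parabola has its vertex at q = 18/2 = 9, where AVC = 92 - 18·9 + 9^2 = $11.
Since P = $131 ≥ min AVC = $11, price covers variable cost and the firm should produce.
Solving P = MC: -39 - 36q + 3q^2 = 0 ⇒ q = -1 or 13. On the upward-sloping branch, q* = 13.
Check: AVC at q = 13 is $27 ≤ P, so revenue covers variable cost.
Profit = P·q − TC = 131·13 − 676 = $1027.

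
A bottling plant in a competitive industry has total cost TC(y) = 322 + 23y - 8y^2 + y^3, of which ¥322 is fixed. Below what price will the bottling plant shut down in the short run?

The shutdown price is the minimum of AVC. VC = 23y - 8y^2 + y^3, so AVC = 23 - 8y + y^2.
dAVC/dy = -8 + 2y = 0 gives y = 4. min AVC = 23 - 8·4 + 4^2 = 7.
The firm shuts down for any P below ¥7.

¥7 per unit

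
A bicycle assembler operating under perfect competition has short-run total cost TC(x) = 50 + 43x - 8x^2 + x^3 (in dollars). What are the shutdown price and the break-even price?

AVC = 43 - 8x + x^2; minimized at x = 4, giving min AVC = $27. That is the shutdown price.
ATC = 50/x + 43 - 8x + x^2. Setting dATC/dx = −50/x^2 − 8 + 2x = 0 gives x = 5 (since 2·5^3 − 8·5^2 = 50).
min ATC = 50/5 + 43 − 8·5 + 5^2 = $38. That is the break-even price.
For $27 ≤ P < $38 the firm produces at a loss; below $27 it shuts down.

Shutdown price = $27; break-even price = $38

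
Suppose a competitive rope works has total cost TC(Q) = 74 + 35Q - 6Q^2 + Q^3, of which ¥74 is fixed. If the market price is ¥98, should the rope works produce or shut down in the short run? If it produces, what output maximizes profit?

Produce at Q = 7

Variable cost is VC = 35Q - 6Q^2 + Q^3, so AVC = VC/Q = 35 - 6Q + Q^2 and MC = dTC/dQ = 35 - 12Q + 3Q^2.
The AVC parabola has its vertex at Q = 6/2 = 3, where AVC = 35 - 6·3 + 3^2 = ¥26.
Because ¥98 ≥ ¥26, revenue can cover variable cost; the firm operates.
P = MC gives -63 - 12Q + 3Q^2 = 0, with roots -3 and 7. Take the larger (rising MC): Q* = 7.
Check: AVC at Q = 7 is ¥42 ≤ P, so revenue covers variable cost.
Profit = P·Q − TC = 98·7 − 368 = ¥318.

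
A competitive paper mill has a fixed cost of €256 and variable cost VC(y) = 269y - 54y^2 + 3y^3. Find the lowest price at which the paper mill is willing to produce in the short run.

€26 per unit

The firm shuts down when price falls below the minimum of average variable cost. AVC = VC/y = 269 - 54y + 3y^2.
At the minimum of AVC, MC = AVC. MC = 269 - 108y + 9y^2; setting MC = AVC gives 6y^2 - 54y = 0, so y = 9. min AVC = 26.
So the shutdown price is €26.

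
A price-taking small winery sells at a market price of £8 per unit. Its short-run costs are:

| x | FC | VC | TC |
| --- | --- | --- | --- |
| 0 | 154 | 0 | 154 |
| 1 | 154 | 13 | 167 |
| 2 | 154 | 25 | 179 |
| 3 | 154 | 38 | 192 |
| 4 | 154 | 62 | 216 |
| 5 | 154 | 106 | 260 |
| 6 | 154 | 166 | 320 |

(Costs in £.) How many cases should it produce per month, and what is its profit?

Tabulate TR − TC: x=0: -154; x=1: -159; x=2: -163; x=3: -168; x=4: -184; x=5: -220; x=6: -272.
Profit is highest at x = 0. Equivalently, the lowest AVC in the table is 25/2 ≈ £12.50 at x = 2, and P = £8 falls below it — price never covers variable cost, so the firm shuts down and loses only its fixed cost.

x = 0 (shut down); profit = -£154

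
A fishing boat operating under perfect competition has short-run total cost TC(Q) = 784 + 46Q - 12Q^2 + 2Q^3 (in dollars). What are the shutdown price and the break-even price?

AVC = 46 - 12Q + 2Q^2; minimized at Q = 3, giving min AVC = $28. That is the shutdown price.
ATC = 784/Q + 46 - 12Q + 2Q^2. Setting dATC/dQ = −784/Q^2 − 12 + 4Q = 0 gives Q = 7 (since 4·7^3 − 12·7^2 = 784).
min ATC = 784/7 + 46 − 12·7 + 2·7^2 = $172. That is the break-even price.
Between these two prices the firm operates at a loss; above $172 it earns a profit.

Shutdown price = $28; break-even price = $172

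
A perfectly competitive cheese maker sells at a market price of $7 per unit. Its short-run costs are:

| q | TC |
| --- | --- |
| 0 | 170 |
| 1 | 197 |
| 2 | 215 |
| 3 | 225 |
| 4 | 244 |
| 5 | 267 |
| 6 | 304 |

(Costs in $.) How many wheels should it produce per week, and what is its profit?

Profit at each row (π = 7q − TC): q=0: -170; q=1: -190; q=2: -201; q=3: -204; q=4: -216; q=5: -232; q=6: -262.
Profit is highest at q = 0. Equivalently, the lowest AVC in the table is 55/3 ≈ $18.33 at q = 3, and P = $7 falls below it — price never covers variable cost, so the firm shuts down and loses only its fixed cost.

q = 0 (shut down); profit = -$170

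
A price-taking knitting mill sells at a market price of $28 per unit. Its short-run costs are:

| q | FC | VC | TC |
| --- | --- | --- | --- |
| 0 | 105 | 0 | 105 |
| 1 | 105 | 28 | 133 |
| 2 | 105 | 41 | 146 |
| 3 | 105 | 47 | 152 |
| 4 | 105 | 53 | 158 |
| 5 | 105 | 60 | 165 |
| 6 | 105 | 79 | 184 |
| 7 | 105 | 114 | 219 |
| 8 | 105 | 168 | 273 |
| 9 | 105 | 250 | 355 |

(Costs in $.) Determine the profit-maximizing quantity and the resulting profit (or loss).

Profit at each row (π = 28q − TC): q=0: -105; q=1: -105; q=2: -90; q=3: -68; q=4: -46; q=5: -25; q=6: -16; q=7: -23; q=8: -49; q=9: -103.
Profit is maximized at q = 6. AVC there is 79/6 = $13.17 ≤ P, so producing beats shutting down (which would give -$105).

q = 6; profit = -$16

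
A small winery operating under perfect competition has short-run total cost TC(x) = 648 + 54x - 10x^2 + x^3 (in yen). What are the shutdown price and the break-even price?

Shutdown price = min AVC. AVC = 54 - 10x + x^2, with vertex at x = 5 and minimum ¥29.
ATC = 648/x + 54 - 10x + x^2. Setting dATC/dx = −648/x^2 − 10 + 2x = 0 gives x = 9 (since 2·9^3 − 10·9^2 = 648).
min ATC = 648/9 + 54 − 10·9 + 9^2 = ¥117. That is the break-even price.
For ¥29 ≤ P < ¥117 the firm produces at a loss; below ¥29 it shuts down.

Shutdown price = ¥29; break-even price = ¥117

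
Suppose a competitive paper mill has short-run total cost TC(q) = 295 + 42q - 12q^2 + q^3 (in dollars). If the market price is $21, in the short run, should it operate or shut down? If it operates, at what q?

Produce at q = 7

Strip out fixed cost: VC = 42q - 12q^2 + q^3. Then AVC = 42 - 12q + q^2 and MC = 42 - 24q + 3q^2.
The AVC parabola has its vertex at q = 12/2 = 6, where AVC = 42 - 12·6 + 6^2 = $6.
Because $21 ≥ $6, revenue can cover variable cost; the firm operates.
Solving P = MC: 21 - 24q + 3q^2 = 0 ⇒ q = 1 or 7. On the upward-sloping branch, q* = 7.
Check: AVC at q = 7 is $7 ≤ P, so revenue covers variable cost.
Profit = P·q − TC = 21·7 − 344 = -$197, a loss, but smaller than the $295 fixed cost the firm would lose by shutting down.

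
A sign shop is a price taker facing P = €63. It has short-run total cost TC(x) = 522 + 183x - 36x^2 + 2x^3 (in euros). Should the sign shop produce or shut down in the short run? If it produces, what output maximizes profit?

From TC, MC = TC'(x) = 183 - 72x + 6x^2 and AVC = VC/x = 183 - 36x + 2x^2.
AVC hits its minimum where MC = AVC, at x = 9, giving min AVC = 183 - 36·9 + 2·9^2 = €21.
P = €63 exceeds min AVC = €21, so the firm stays open.
Set P = MC: 63 = 183 - 72x + 6x^2 → 120 - 72x + 6x^2 = 0. The roots are x = 2 and x = 10; the profit-maximizing output is on the rising part of MC, so x* = 10.
Check: AVC at x = 10 is €23 ≤ P, so revenue covers variable cost.
Profit = P·x − TC = 63·10 − 752 = -€122, a loss, but smaller than the €522 fixed cost the firm would lose by shutting down.

Produce at x = 10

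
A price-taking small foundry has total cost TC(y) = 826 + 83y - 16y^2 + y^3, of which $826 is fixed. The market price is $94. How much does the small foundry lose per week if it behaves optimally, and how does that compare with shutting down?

AVC = 83 - 16y + y^2 has its minimum $19 at y = 8; price $94 clears that bar, so the firm operates.
MC = 83 - 32y + 3y^2. Setting P = MC and taking the root on the rising branch gives y* = 11.
TR = 94·11 = 1034. TC = 826 + 308 = 1134. Profit = 1034 − 1134 = -$100.
That loss of $100 beats the $826 the firm would lose by shutting down; producing recovers $726 of fixed cost.

Profit = -$100 at y = 11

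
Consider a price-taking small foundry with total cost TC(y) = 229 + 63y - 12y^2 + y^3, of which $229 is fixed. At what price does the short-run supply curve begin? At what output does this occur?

$27 per unit, at y = 6

The firm shuts down when price falls below the minimum of average variable cost. AVC = VC/y = 63 - 12y + y^2.
dAVC/dy = -12 + 2y = 0 gives y = 6. min AVC = 63 - 12·6 + 6^2 = 27.
For P < $27 the firm produces nothing.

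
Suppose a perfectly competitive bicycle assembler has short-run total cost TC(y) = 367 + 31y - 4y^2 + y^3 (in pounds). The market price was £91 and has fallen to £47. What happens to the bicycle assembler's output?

Output falls from 6 to 4

AVC = 31 - 4y + y^2, minimized at y = 2 where min AVC = £27. MC = 31 - 8y + 3y^2.
With P = £91 above the shutdown price, P = MC gives y = 6.
At P = £47 ≥ min AVC, set P = MC: y = 4. The firm stays open but cuts output.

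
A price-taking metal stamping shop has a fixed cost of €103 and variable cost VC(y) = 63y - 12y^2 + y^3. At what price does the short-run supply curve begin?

The shutdown price is the minimum of AVC. VC = 63y - 12y^2 + y^3, so AVC = 63 - 12y + y^2.
dAVC/dy = -12 + 2y = 0 gives y = 6. min AVC = 63 - 12·6 + 6^2 = 27.
For P < €27 the firm produces nothing.

€27 per unit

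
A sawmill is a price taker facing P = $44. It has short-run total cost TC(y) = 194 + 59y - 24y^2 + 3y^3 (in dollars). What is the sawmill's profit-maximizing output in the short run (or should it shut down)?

From TC, MC = TC'(y) = 59 - 48y + 9y^2 and AVC = VC/y = 59 - 24y + 3y^2.
AVC hits its minimum where MC = AVC, at y = 4, giving min AVC = 59 - 24·4 + 3·4^2 = $11.
Because $44 ≥ $11, revenue can cover variable cost; the firm operates.
Set P = MC: 44 = 59 - 48y + 9y^2 → 15 - 48y + 9y^2 = 0. The roots are y = 1/3 and y = 5; the profit-maximizing output is on the rising part of MC, so y* = 5.
Check: AVC at y = 5 is $14 ≤ P, so revenue covers variable cost.
Profit = P·y − TC = 44·5 − 264 = -$44, a loss, but smaller than the $194 fixed cost the firm would lose by shutting down.

Produce at y = 5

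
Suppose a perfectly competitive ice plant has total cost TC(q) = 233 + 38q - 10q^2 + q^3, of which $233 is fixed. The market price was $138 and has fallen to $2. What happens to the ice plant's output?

Output falls from 10 to 0 (the firm shuts down)

MC = 38 - 20q + 3q^2; the shutdown threshold is min AVC = $13 (at q = 5).
With P = $138 above the shutdown price, P = MC gives q = 10.
At P = $2 < min AVC = $13, price no longer covers variable cost at any output, so the firm shuts down: q = 0.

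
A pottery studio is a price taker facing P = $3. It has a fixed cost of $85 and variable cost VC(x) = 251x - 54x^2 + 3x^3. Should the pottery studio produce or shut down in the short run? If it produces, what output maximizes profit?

Shut down

Variable cost is VC = 251x - 54x^2 + 3x^3, so AVC = VC/x = 251 - 54x + 3x^2 and MC = dTC/dx = 251 - 108x + 9x^2.
AVC hits its minimum where MC = AVC, at x = 9, giving min AVC = 251 - 54·9 + 3·9^2 = $8.
Since P = $3 < min AVC = $8, price fails to cover variable cost at any output.
The firm minimizes its loss by shutting down and losing only its fixed cost of $85.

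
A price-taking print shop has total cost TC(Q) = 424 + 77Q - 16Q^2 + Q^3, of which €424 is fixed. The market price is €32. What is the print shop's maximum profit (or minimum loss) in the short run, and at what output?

Profit = -€262 at Q = 9

AVC = 77 - 16Q + Q^2; min AVC = €13 at Q = 8. Since P = €32 ≥ min AVC, the firm produces.
With MC = 77 - 32Q + 3Q^2, P = MC on the upward-sloping part at Q* = 9.
TR = 32·9 = 288. TC = 424 + 126 = 550. Profit = 288 − 550 = -€262.
Shutting down would mean losing the fixed cost of €424, so operating at a loss of €262 is better by €162.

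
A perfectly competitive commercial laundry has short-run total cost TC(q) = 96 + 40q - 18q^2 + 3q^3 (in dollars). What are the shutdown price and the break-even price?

Shutdown price = $13; break-even price = $40

Shutdown price = min AVC. AVC = 40 - 18q + 3q^2, with vertex at q = 3 and minimum $13.
ATC = 96/q + 40 - 18q + 3q^2. Setting dATC/dq = −96/q^2 − 18 + 6q = 0 gives q = 4 (since 6·4^3 − 18·4^2 = 96).
min ATC = 96/4 + 40 − 18·4 + 3·4^2 = $40. That is the break-even price.
Between these two prices the firm operates at a loss; above $40 it earns a profit.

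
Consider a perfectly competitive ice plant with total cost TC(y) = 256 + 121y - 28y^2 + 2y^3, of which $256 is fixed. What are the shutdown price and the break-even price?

AVC = 121 - 28y + 2y^2; minimized at y = 7, giving min AVC = $23. That is the shutdown price.
ATC = 256/y + 121 - 28y + 2y^2. Setting dATC/dy = −256/y^2 − 28 + 4y = 0 gives y = 8 (since 4·8^3 − 28·8^2 = 256).
min ATC = 256/8 + 121 − 28·8 + 2·8^2 = $57. That is the break-even price.
For $23 ≤ P < $57 the firm produces at a loss; below $23 it shuts down.

Shutdown price = $23; break-even price = $57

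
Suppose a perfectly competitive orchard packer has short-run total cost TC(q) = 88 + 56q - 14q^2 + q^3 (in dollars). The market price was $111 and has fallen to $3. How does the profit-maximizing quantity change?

Output falls from 11 to 0 (the firm shuts down)

MC = 56 - 28q + 3q^2; the shutdown threshold is min AVC = $7 (at q = 7).
At P = $111 ≥ min AVC, set P = MC on the rising branch: q = 11.
At P = $3 < min AVC = $7, price no longer covers variable cost at any output, so the firm shuts down: q = 0.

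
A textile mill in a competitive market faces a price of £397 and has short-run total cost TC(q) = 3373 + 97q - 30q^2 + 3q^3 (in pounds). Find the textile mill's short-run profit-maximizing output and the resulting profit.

Profit = -£373 at q = 10

AVC = 97 - 30q + 3q^2; min AVC = £22 at q = 5. Since P = £397 ≥ min AVC, the firm produces.
With MC = 97 - 60q + 9q^2, P = MC on the upward-sloping part at q* = 10.
TR = 397·10 = 3970. TC = 3373 + 970 = 4343. Profit = 3970 − 4343 = -£373.
Shutting down would mean losing the fixed cost of £3373, so operating at a loss of £373 is better by £3000.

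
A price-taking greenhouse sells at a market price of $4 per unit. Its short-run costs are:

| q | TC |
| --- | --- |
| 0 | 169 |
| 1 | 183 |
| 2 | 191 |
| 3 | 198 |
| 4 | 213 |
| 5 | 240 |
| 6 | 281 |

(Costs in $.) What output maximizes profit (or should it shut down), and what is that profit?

q = 0 (shut down); profit = -$169

Profit at each row (π = 4q − TC): q=0: -169; q=1: -179; q=2: -183; q=3: -186; q=4: -197; q=5: -220; q=6: -257.
Profit is highest at q = 0. Equivalently, the lowest AVC in the table is 29/3 ≈ $9.67 at q = 3, and P = $4 falls below it — price never covers variable cost, so the firm shuts down and loses only its fixed cost.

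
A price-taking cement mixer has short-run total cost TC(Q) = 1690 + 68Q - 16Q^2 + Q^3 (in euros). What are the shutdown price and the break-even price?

Shutdown price = €4; break-even price = €159

Shutdown price = min AVC. AVC = 68 - 16Q + Q^2, with vertex at Q = 8 and minimum €4.
ATC = 1690/Q + 68 - 16Q + Q^2. Setting dATC/dQ = −1690/Q^2 − 16 + 2Q = 0 gives Q = 13 (since 2·13^3 − 16·13^2 = 1690).
min ATC = 1690/13 + 68 − 16·13 + 13^2 = €159. That is the break-even price.
For €4 ≤ P < €159 the firm produces at a loss; below €4 it shuts down.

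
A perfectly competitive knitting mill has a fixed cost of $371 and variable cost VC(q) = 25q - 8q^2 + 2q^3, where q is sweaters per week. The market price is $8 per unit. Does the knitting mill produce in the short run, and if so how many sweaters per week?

Shut down

Variable cost is VC = 25q - 8q^2 + 2q^3, so AVC = VC/q = 25 - 8q + 2q^2 and MC = dTC/dq = 25 - 16q + 6q^2.
The AVC parabola has its vertex at q = 8/4 = 2, where AVC = 25 - 8·2 + 2·2^2 = $17.
P = $8 lies below min AVC = $17; no output level covers variable cost.
The firm minimizes its loss by shutting down and losing only its fixed cost of $371.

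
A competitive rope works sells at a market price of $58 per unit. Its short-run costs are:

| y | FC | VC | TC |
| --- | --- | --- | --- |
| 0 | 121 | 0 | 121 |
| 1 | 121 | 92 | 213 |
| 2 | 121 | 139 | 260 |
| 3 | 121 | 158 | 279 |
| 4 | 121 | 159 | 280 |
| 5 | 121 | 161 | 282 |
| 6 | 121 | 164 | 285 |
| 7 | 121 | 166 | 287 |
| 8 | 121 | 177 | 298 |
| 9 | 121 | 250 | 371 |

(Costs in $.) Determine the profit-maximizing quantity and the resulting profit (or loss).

y = 8; profit = $166

Compute π = P·y − TC at each output: y=0: -121; y=1: -155; y=2: -144; y=3: -105; y=4: -48; y=5: 8; y=6: 63; y=7: 119; y=8: 166; y=9: 151.
Profit is maximized at y = 8. AVC there is 177/8 = $22.12 ≤ P, so producing beats shutting down (which would give -$121).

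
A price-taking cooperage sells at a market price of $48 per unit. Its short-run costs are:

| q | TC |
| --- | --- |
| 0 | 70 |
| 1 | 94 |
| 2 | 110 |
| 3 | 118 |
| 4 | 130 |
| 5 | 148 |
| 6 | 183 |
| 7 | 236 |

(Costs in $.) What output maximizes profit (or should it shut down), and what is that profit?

Tabulate TR − TC: q=0: -70; q=1: -46; q=2: -14; q=3: 26; q=4: 62; q=5: 92; q=6: 105; q=7: 100.
Profit is maximized at q = 6. AVC there is 113/6 = $18.83 ≤ P, so producing beats shutting down (which would give -$70).

q = 6; profit = $105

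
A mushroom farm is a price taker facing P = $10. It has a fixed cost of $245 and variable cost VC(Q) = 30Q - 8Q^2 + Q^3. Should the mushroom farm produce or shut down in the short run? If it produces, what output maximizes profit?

Shut down

Variable cost is VC = 30Q - 8Q^2 + Q^3, so AVC = VC/Q = 30 - 8Q + Q^2 and MC = dTC/dQ = 30 - 16Q + 3Q^2.
AVC hits its minimum where MC = AVC, at Q = 4, giving min AVC = 30 - 8·4 + 4^2 = $14.
Since P = $10 < min AVC = $14, price fails to cover variable cost at any output.
The firm minimizes its loss by shutting down and losing only its fixed cost of $245.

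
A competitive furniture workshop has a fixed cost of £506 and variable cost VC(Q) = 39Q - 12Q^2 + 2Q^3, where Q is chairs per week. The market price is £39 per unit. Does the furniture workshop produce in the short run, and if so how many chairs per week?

From TC, MC = TC'(Q) = 39 - 24Q + 6Q^2 and AVC = VC/Q = 39 - 12Q + 2Q^2.
The AVC parabola has its vertex at Q = 12/4 = 3, where AVC = 39 - 12·3 + 2·3^2 = £21.
Since P = £39 ≥ min AVC = £21, price covers variable cost and the firm should produce.
Set P = MC: 39 = 39 - 24Q + 6Q^2 → -24Q + 6Q^2 = 0. The roots are Q = 0 and Q = 4; the profit-maximizing output is on the rising part of MC, so Q* = 4.
Check: AVC at Q = 4 is £23 ≤ P, so revenue covers variable cost.
Profit = P·Q − TC = 39·4 − 598 = -£442, a loss, but smaller than the £506 fixed cost the firm would lose by shutting down.

Produce at Q = 4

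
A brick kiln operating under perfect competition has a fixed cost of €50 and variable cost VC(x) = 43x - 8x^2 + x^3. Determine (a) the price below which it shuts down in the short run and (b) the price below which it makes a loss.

AVC = 43 - 8x + x^2; minimized at x = 4, giving min AVC = €27. That is the shutdown price.
ATC = 50/x + 43 - 8x + x^2. Setting dATC/dx = −50/x^2 − 8 + 2x = 0 gives x = 5 (since 2·5^3 − 8·5^2 = 50).
min ATC = 50/5 + 43 − 8·5 + 5^2 = €38. That is the break-even price.
Between these two prices the firm operates at a loss; above €38 it earns a profit.

Shutdown price = €27; break-even price = €38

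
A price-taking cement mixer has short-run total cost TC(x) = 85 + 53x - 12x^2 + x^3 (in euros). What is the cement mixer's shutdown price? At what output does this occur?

Short-run supply begins at min AVC. From VC = 53x - 12x^2 + x^3, AVC = 53 - 12x + x^2.
dAVC/dx = -12 + 2x = 0 gives x = 6. min AVC = 53 - 12·6 + 6^2 = 17.
For P < €17 the firm produces nothing.

€17 per unit, at x = 6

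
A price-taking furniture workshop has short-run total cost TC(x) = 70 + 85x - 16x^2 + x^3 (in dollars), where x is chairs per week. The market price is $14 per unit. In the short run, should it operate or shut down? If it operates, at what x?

Shut down

From TC, MC = TC'(x) = 85 - 32x + 3x^2 and AVC = VC/x = 85 - 16x + x^2.
The AVC parabola has its vertex at x = 16/2 = 8, where AVC = 85 - 16·8 + 8^2 = $21.
Since P = $14 < min AVC = $21, price fails to cover variable cost at any output.
Shutting down limits the loss to fixed cost, $70.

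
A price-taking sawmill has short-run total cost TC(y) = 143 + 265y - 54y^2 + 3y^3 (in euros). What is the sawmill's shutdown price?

Short-run supply begins at min AVC. From VC = 265y - 54y^2 + 3y^3, AVC = 265 - 54y + 3y^2.
At the minimum of AVC, MC = AVC. MC = 265 - 108y + 9y^2; setting MC = AVC gives 6y^2 - 54y = 0, so y = 9. min AVC = 22.
For P < €22 the firm produces nothing.

€22 per unit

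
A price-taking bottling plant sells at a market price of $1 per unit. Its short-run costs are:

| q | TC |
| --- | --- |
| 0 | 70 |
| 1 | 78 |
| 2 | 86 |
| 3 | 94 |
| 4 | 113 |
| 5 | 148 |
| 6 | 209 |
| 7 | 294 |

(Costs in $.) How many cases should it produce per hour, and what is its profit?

Profit at each row (π = 1q − TC): q=0: -70; q=1: -77; q=2: -84; q=3: -91; q=4: -109; q=5: -143; q=6: -203; q=7: -287.
Profit is highest at q = 0. Equivalently, the lowest AVC in the table is 8/1 ≈ $8 at q = 1, and P = $1 falls below it — price never covers variable cost, so the firm shuts down and loses only its fixed cost.

q = 0 (shut down); profit = -$70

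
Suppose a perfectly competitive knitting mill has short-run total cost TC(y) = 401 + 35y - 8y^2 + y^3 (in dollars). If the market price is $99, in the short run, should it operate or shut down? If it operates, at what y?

Produce at y = 8

Variable cost is VC = 35y - 8y^2 + y^3, so AVC = VC/y = 35 - 8y + y^2 and MC = dTC/dy = 35 - 16y + 3y^2.
AVC hits its minimum where MC = AVC, at y = 4, giving min AVC = 35 - 8·4 + 4^2 = $19.
P = $99 exceeds min AVC = $19, so the firm stays open.
Solving P = MC: -64 - 16y + 3y^2 = 0 ⇒ y = -8/3 or 8. On the upward-sloping branch, y* = 8.
Check: AVC at y = 8 is $35 ≤ P, so revenue covers variable cost.
Profit = P·y − TC = 99·8 − 681 = $111.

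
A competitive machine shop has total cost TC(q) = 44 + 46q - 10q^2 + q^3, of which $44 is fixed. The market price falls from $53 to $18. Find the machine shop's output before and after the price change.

AVC = 46 - 10q + q^2, minimized at q = 5 where min AVC = $21. MC = 46 - 20q + 3q^2.
At P = $53 ≥ min AVC, set P = MC on the rising branch: q = 7.
At P = $18 < min AVC = $21, price no longer covers variable cost at any output, so the firm shuts down: q = 0.

Output falls from 7 to 0 (the firm shuts down)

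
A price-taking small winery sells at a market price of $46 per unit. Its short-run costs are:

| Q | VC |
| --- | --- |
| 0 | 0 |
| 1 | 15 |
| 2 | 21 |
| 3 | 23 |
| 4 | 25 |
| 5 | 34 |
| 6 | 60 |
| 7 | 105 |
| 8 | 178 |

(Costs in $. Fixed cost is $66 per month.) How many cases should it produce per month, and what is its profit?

Profit at each row (π = 46Q − TC): Q=0: -66; Q=1: -35; Q=2: 5; Q=3: 49; Q=4: 93; Q=5: 130; Q=6: 150; Q=7: 151; Q=8: 124.
Profit is maximized at Q = 7. AVC there is 105/7 = $15 ≤ P, so producing beats shutting down (which would give -$66).

Q = 7; profit = $151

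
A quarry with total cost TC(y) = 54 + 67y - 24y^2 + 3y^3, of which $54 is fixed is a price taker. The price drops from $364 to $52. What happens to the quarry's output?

Output falls from 9 to 5

AVC = 67 - 24y + 3y^2, minimized at y = 4 where min AVC = $19. MC = 67 - 48y + 9y^2.
With P = $364 above the shutdown price, P = MC gives y = 9.
At P = $52 ≥ min AVC, set P = MC: y = 5. The firm stays open but cuts output.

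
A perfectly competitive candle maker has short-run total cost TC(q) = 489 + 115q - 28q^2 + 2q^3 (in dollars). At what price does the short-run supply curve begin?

$17 per unit

Short-run supply begins at min AVC. From VC = 115q - 28q^2 + 2q^3, AVC = 115 - 28q + 2q^2.
dAVC/dq = -28 + 4q = 0 gives q = 7. min AVC = 115 - 28·7 + 2·7^2 = 17.
So the shutdown price is $17.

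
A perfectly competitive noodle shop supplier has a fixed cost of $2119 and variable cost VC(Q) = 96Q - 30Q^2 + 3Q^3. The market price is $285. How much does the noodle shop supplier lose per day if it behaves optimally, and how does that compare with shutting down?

AVC = 96 - 30Q + 3Q^2 has its minimum $21 at Q = 5; price $285 clears that bar, so the firm operates.
With MC = 96 - 60Q + 9Q^2, P = MC on the upward-sloping part at Q* = 9.
TR = 285·9 = 2565. TC = 2119 + 621 = 2740. Profit = 2565 − 2740 = -$175.
That loss of $175 beats the $2119 the firm would lose by shutting down; producing recovers $1944 of fixed cost.

Profit = -$175 at Q = 9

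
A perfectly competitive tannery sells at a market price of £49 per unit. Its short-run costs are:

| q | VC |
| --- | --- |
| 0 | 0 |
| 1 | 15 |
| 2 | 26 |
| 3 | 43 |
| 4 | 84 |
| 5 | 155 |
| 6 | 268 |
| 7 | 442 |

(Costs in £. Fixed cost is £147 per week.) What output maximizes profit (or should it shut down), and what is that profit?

q = 4; profit = -£35

Compute π = P·q − TC at each output: q=0: -147; q=1: -113; q=2: -75; q=3: -43; q=4: -35; q=5: -57; q=6: -121; q=7: -246.
Profit is maximized at q = 4. AVC there is 84/4 = £21 ≤ P, so producing beats shutting down (which would give -£147).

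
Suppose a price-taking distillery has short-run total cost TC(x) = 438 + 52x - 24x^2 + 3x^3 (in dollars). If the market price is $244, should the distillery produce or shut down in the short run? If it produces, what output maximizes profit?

Produce at x = 8

Variable cost is VC = 52x - 24x^2 + 3x^3, so AVC = VC/x = 52 - 24x + 3x^2 and MC = dTC/dx = 52 - 48x + 9x^2.
AVC is minimized where dAVC/dx = -24 + 6x = 0, at x = 4; min AVC = 52 - 24·4 + 3·4^2 = $4.
P = $244 exceeds min AVC = $4, so the firm stays open.
P = MC gives -192 - 48x + 9x^2 = 0, with roots -8/3 and 8. Take the larger (rising MC): x* = 8.
Check: AVC at x = 8 is $52 ≤ P, so revenue covers variable cost.
Profit = P·x − TC = 244·8 − 854 = $1098.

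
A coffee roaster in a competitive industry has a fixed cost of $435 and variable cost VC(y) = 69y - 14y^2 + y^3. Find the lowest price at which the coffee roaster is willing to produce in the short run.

$20 per unit

The firm shuts down when price falls below the minimum of average variable cost. AVC = VC/y = 69 - 14y + y^2.
dAVC/dy = -14 + 2y = 0 gives y = 7. min AVC = 69 - 14·7 + 7^2 = 20.
For P < $20 the firm produces nothing.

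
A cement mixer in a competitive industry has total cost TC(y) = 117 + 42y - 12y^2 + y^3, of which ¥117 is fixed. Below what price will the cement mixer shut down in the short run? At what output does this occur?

¥6 per unit, at y = 6

The shutdown price is the minimum of AVC. VC = 42y - 12y^2 + y^3, so AVC = 42 - 12y + y^2.
dAVC/dy = -12 + 2y = 0 gives y = 6. min AVC = 42 - 12·6 + 6^2 = 6.
So the shutdown price is ¥6.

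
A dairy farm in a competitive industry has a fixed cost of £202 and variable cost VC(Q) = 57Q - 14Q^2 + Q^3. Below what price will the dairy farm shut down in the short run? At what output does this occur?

Short-run supply begins at min AVC. From VC = 57Q - 14Q^2 + Q^3, AVC = 57 - 14Q + Q^2.
At the minimum of AVC, MC = AVC. MC = 57 - 28Q + 3Q^2; setting MC = AVC gives 2Q^2 - 14Q = 0, so Q = 7. min AVC = 8.
The firm shuts down for any P below £8.

£8 per unit, at Q = 7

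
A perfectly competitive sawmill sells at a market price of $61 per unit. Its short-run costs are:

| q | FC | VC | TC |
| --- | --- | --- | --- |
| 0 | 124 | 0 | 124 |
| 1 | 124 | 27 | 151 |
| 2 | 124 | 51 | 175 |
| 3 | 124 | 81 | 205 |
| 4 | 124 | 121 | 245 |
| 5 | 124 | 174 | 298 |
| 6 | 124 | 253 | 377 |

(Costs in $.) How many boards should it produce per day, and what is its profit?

q = 5; profit = $7

Tabulate TR − TC: q=0: -124; q=1: -90; q=2: -53; q=3: -22; q=4: -1; q=5: 7; q=6: -11.
Profit is maximized at q = 5. AVC there is 174/5 = $34.80 ≤ P, so producing beats shutting down (which would give -$124).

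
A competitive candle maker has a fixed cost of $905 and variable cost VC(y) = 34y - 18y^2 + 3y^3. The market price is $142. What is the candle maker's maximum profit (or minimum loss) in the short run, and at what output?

Profit = -$257 at y = 6

AVC = 34 - 18y + 3y^2; min AVC = $7 at y = 3. Since P = $142 ≥ min AVC, the firm produces.
With MC = 34 - 36y + 9y^2, P = MC on the upward-sloping part at y* = 6.
TR = 142·6 = 852. TC = 905 + 204 = 1109. Profit = 852 − 1109 = -$257.
Shutting down would mean losing the fixed cost of $905, so operating at a loss of $257 is better by $648.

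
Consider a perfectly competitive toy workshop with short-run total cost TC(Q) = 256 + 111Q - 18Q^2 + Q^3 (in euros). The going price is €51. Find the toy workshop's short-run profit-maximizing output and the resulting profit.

Profit = -€56 at Q = 10

AVC = 111 - 18Q + Q^2; min AVC = €30 at Q = 9. Since P = €51 ≥ min AVC, the firm produces.
With MC = 111 - 36Q + 3Q^2, P = MC on the upward-sloping part at Q* = 10.
TR = 51·10 = 510. TC = 256 + 310 = 566. Profit = 510 − 566 = -€56.
Shutting down would mean losing the fixed cost of €256, so operating at a loss of €56 is better by €200.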